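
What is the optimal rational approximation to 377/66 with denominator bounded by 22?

40/7

Expand x = 377/66 as a continued fraction with the Euclidean algorithm:
  377 = 5*66 + 47, so a_0 = 5.
  66 = 1*47 + 19, so a_1 = 1.
  47 = 2*19 + 9, so a_2 = 2.
  19 = 2*9 + 1, so a_3 = 2.
  9 = 9*1 + 0, so a_4 = 9.
so x = [5; 1, 2, 2, 9].
Convergents (p_i = a_i*p_{i-1} + p_{i-2}, q_i = a_i*q_{i-1} + q_{i-2} with p_{-2}=0, p_{-1}=1, q_{-2}=1, q_{-1}=0), until the denominator exceeds 22:
  i=0: a_0=5, p_0 = 5*1 + 0 = 5, q_0 = 5*0 + 1 = 1.
  i=1: a_1=1, p_1 = 1*5 + 1 = 6, q_1 = 1*1 + 0 = 1.
  i=2: a_2=2, p_2 = 2*6 + 5 = 17, q_2 = 2*1 + 1 = 3.
  i=3: a_3=2, p_3 = 2*17 + 6 = 40, q_3 = 2*3 + 1 = 7.
  i=4: a_4=9, p_4 = 9*40 + 17 = 377, q_4 = 9*7 + 3 = 66.
q_4 = 66 > 22, so the last convergent with denominator <= 22 is p_3/q_3 = 40/7.
The closest fraction with denominator <= 22 is either p_3/q_3 or the intermediate fraction (k*p_3 + p_2)/(k*q_3 + q_2) with the largest k >= 1 whose denominator stays <= 22; these approach x as k grows, and every other convergent or intermediate fraction in range is farther away.
Largest k: floor((22 - q_2)/q_3) = floor((22 - 3)/7) = 2.
That gives (2*40 + 17)/(2*7 + 3) = 97/17.
Compare the errors: |x - 40/7| = |377*7 - 40*66|/(66*7) = 1/462, and |x - 97/17| = |377*17 - 97*66|/(66*17) = 7/1122.
Cross-multiplying, 1*1122 = 1122 < 3234 = 7*462, so 1/462 is smaller: the convergent 40/7 is closer to x than 97/17.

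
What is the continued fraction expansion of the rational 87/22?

[3; 1, 21]

Run the Euclidean algorithm on 87 and 22; the successive quotients are the partial quotients a_0, a_1, ... (each step inverts the fractional part left over by the previous one):
  87 = 3*22 + 21, so a_0 = 3.
  22 = 1*21 + 1, so a_1 = 1.
  21 = 21*1 + 0, so a_2 = 21.
The remainder reaches 0 after 3 divisions, so the expansion has 3 partial quotients, read off in order.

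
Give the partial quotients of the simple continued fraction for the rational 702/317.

Run the Euclidean algorithm on 702 and 317; the successive quotients are the partial quotients a_0, a_1, ... (each step inverts the fractional part left over by the previous one):
  702 = 2*317 + 68, so a_0 = 2.
  317 = 4*68 + 45, so a_1 = 4.
  68 = 1*45 + 23, so a_2 = 1.
  45 = 1*23 + 22, so a_3 = 1.
  23 = 1*22 + 1, so a_4 = 1.
  22 = 22*1 + 0, so a_5 = 22.
The remainder reaches 0 after 6 divisions, so the expansion has 6 partial quotients, read off in order.

[2; 4, 1, 1, 1, 22]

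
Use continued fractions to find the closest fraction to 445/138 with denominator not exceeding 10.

Expand x = 445/138 as a continued fraction with the Euclidean algorithm:
  445 = 3*138 + 31, so a_0 = 3.
  138 = 4*31 + 14, so a_1 = 4.
  31 = 2*14 + 3, so a_2 = 2.
  14 = 4*3 + 2, so a_3 = 4.
  3 = 1*2 + 1, so a_4 = 1.
  2 = 2*1 + 0, so a_5 = 2.
so x = [3; 4, 2, 4, 1, 2].
Convergents (p_i = a_i*p_{i-1} + p_{i-2}, q_i = a_i*q_{i-1} + q_{i-2} with p_{-2}=0, p_{-1}=1, q_{-2}=1, q_{-1}=0), until the denominator exceeds 10:
  i=0: a_0=3, p_0 = 3*1 + 0 = 3, q_0 = 3*0 + 1 = 1.
  i=1: a_1=4, p_1 = 4*3 + 1 = 13, q_1 = 4*1 + 0 = 4.
  i=2: a_2=2, p_2 = 2*13 + 3 = 29, q_2 = 2*4 + 1 = 9.
  i=3: a_3=4, p_3 = 4*29 + 13 = 129, q_3 = 4*9 + 4 = 40.
q_3 = 40 > 10, so the last convergent with denominator <= 10 is p_2/q_2 = 29/9.
The closest fraction with denominator <= 10 is either p_2/q_2 or the intermediate fraction (k*p_2 + p_1)/(k*q_2 + q_1) with the largest k >= 1 whose denominator stays <= 10; these approach x as k grows, and every other convergent or intermediate fraction in range is farther away.
Largest k: floor((10 - q_1)/q_2) = floor((10 - 4)/9) = 0.
Since k = 0, no intermediate fraction beyond p_2/q_2 has denominator <= 10, so the convergent 29/9 is the closest (its error is |445*9 - 29*138|/(138*9) = 3/1242).

29/9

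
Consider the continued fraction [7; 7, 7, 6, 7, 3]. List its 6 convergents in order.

Using the convergent recurrence p_i = a_i*p_{i-1} + p_{i-2}, q_i = a_i*q_{i-1} + q_{i-2} with p_{-2}=0, p_{-1}=1, q_{-2}=1, q_{-1}=0:
  i=0: a_0=7, p_0 = 7*1 + 0 = 7, q_0 = 7*0 + 1 = 1.
  i=1: a_1=7, p_1 = 7*7 + 1 = 50, q_1 = 7*1 + 0 = 7.
  i=2: a_2=7, p_2 = 7*50 + 7 = 357, q_2 = 7*7 + 1 = 50.
  i=3: a_3=6, p_3 = 6*357 + 50 = 2192, q_3 = 6*50 + 7 = 307.
  i=4: a_4=7, p_4 = 7*2192 + 357 = 15701, q_4 = 7*307 + 50 = 2199.
  i=5: a_5=3, p_5 = 3*15701 + 2192 = 49295, q_5 = 3*2199 + 307 = 6904.

7/1, 50/7, 357/50, 2192/307, 15701/2199, 49295/6904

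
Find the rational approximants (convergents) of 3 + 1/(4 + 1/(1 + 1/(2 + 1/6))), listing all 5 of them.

Using the convergent recurrence p_i = a_i*p_{i-1} + p_{i-2}, q_i = a_i*q_{i-1} + q_{i-2} with p_{-2}=0, p_{-1}=1, q_{-2}=1, q_{-1}=0:
  i=0: a_0=3, p_0 = 3*1 + 0 = 3, q_0 = 3*0 + 1 = 1.
  i=1: a_1=4, p_1 = 4*3 + 1 = 13, q_1 = 4*1 + 0 = 4.
  i=2: a_2=1, p_2 = 1*13 + 3 = 16, q_2 = 1*4 + 1 = 5.
  i=3: a_3=2, p_3 = 2*16 + 13 = 45, q_3 = 2*5 + 4 = 14.
  i=4: a_4=6, p_4 = 6*45 + 16 = 286, q_4 = 6*14 + 5 = 89.

3/1, 13/4, 16/5, 45/14, 286/89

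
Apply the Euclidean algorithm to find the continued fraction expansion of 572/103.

Run the Euclidean algorithm on 572 and 103; the successive quotients are the partial quotients a_0, a_1, ... (each step inverts the fractional part left over by the previous one):
  572 = 5*103 + 57, so a_0 = 5.
  103 = 1*57 + 46, so a_1 = 1.
  57 = 1*46 + 11, so a_2 = 1.
  46 = 4*11 + 2, so a_3 = 4.
  11 = 5*2 + 1, so a_4 = 5.
  2 = 2*1 + 0, so a_5 = 2.
The remainder reaches 0 after 6 divisions, so the expansion has 6 partial quotients, read off in order.

[5; 1, 1, 4, 5, 2]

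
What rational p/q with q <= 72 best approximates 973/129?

Expand x = 973/129 as a continued fraction with the Euclidean algorithm:
  973 = 7*129 + 70, so a_0 = 7.
  129 = 1*70 + 59, so a_1 = 1.
  70 = 1*59 + 11, so a_2 = 1.
  59 = 5*11 + 4, so a_3 = 5.
  11 = 2*4 + 3, so a_4 = 2.
  4 = 1*3 + 1, so a_5 = 1.
  3 = 3*1 + 0, so a_6 = 3.
so x = [7; 1, 1, 5, 2, 1, 3].
Convergents (p_i = a_i*p_{i-1} + p_{i-2}, q_i = a_i*q_{i-1} + q_{i-2} with p_{-2}=0, p_{-1}=1, q_{-2}=1, q_{-1}=0), until the denominator exceeds 72:
  i=0: a_0=7, p_0 = 7*1 + 0 = 7, q_0 = 7*0 + 1 = 1.
  i=1: a_1=1, p_1 = 1*7 + 1 = 8, q_1 = 1*1 + 0 = 1.
  i=2: a_2=1, p_2 = 1*8 + 7 = 15, q_2 = 1*1 + 1 = 2.
  i=3: a_3=5, p_3 = 5*15 + 8 = 83, q_3 = 5*2 + 1 = 11.
  i=4: a_4=2, p_4 = 2*83 + 15 = 181, q_4 = 2*11 + 2 = 24.
  i=5: a_5=1, p_5 = 1*181 + 83 = 264, q_5 = 1*24 + 11 = 35.
  i=6: a_6=3, p_6 = 3*264 + 181 = 973, q_6 = 3*35 + 24 = 129.
q_6 = 129 > 72, so the last convergent with denominator <= 72 is p_5/q_5 = 264/35.
The closest fraction with denominator <= 72 is either p_5/q_5 or the intermediate fraction (k*p_5 + p_4)/(k*q_5 + q_4) with the largest k >= 1 whose denominator stays <= 72; these approach x as k grows, and every other convergent or intermediate fraction in range is farther away.
Largest k: floor((72 - q_4)/q_5) = floor((72 - 24)/35) = 1.
That gives (1*264 + 181)/(1*35 + 24) = 445/59.
Compare the errors: |x - 264/35| = |973*35 - 264*129|/(129*35) = 1/4515, and |x - 445/59| = |973*59 - 445*129|/(129*59) = 2/7611.
Cross-multiplying, 1*7611 = 7611 < 9030 = 2*4515, so 1/4515 is smaller: the convergent 264/35 is closer to x than 445/59.

264/35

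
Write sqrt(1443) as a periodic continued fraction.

Write x_i = (sqrt(1443) + m_i)/d_i with (m_0, d_0) = (0, 1). a_0 = floor(sqrt(1443)) = 37, since 37^2 = 1369 <= 1443 < 1444 = 38^2.
Iterate m_{i+1} = d_i*a_i - m_i, d_{i+1} = (1443 - m_{i+1}^2)/d_i, a_{i+1} = floor((a_0 + m_{i+1})/d_{i+1}):
  m_1 = 1*37 - 0 = 37, d_1 = (1443 - 37^2)/1 = 74/1 = 74, a_1 = floor((37 + 37)/74) = 1.
  m_2 = 74*1 - 37 = 37, d_2 = (1443 - 37^2)/74 = 74/74 = 1, a_2 = floor((37 + 37)/1) = 74.
  m_3 = 1*74 - 37 = 37, d_3 = (1443 - 37^2)/1 = 74/1 = 74: (m_3, d_3) = (m_1, d_1) = (37, 74), so from here the quotients repeat a_1, a_2; the period length is 2.
Hence the expansion of sqrt(1443) is a_0 = 37 followed by the repeating block 1, 74 (period 2).

[37; (1, 74)]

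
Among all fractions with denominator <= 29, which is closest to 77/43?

43/24

Expand x = 77/43 as a continued fraction with the Euclidean algorithm:
  77 = 1*43 + 34, so a_0 = 1.
  43 = 1*34 + 9, so a_1 = 1.
  34 = 3*9 + 7, so a_2 = 3.
  9 = 1*7 + 2, so a_3 = 1.
  7 = 3*2 + 1, so a_4 = 3.
  2 = 2*1 + 0, so a_5 = 2.
so x = [1; 1, 3, 1, 3, 2].
Convergents (p_i = a_i*p_{i-1} + p_{i-2}, q_i = a_i*q_{i-1} + q_{i-2} with p_{-2}=0, p_{-1}=1, q_{-2}=1, q_{-1}=0), until the denominator exceeds 29:
  i=0: a_0=1, p_0 = 1*1 + 0 = 1, q_0 = 1*0 + 1 = 1.
  i=1: a_1=1, p_1 = 1*1 + 1 = 2, q_1 = 1*1 + 0 = 1.
  i=2: a_2=3, p_2 = 3*2 + 1 = 7, q_2 = 3*1 + 1 = 4.
  i=3: a_3=1, p_3 = 1*7 + 2 = 9, q_3 = 1*4 + 1 = 5.
  i=4: a_4=3, p_4 = 3*9 + 7 = 34, q_4 = 3*5 + 4 = 19.
  i=5: a_5=2, p_5 = 2*34 + 9 = 77, q_5 = 2*19 + 5 = 43.
q_5 = 43 > 29, so the last convergent with denominator <= 29 is p_4/q_4 = 34/19.
The closest fraction with denominator <= 29 is either p_4/q_4 or the intermediate fraction (k*p_4 + p_3)/(k*q_4 + q_3) with the largest k >= 1 whose denominator stays <= 29; these approach x as k grows, and every other convergent or intermediate fraction in range is farther away.
Largest k: floor((29 - q_3)/q_4) = floor((29 - 5)/19) = 1.
That gives (1*34 + 9)/(1*19 + 5) = 43/24.
Compare the errors: |x - 34/19| = |77*19 - 34*43|/(43*19) = 1/817, and |x - 43/24| = |77*24 - 43*43|/(43*24) = 1/1032.
Cross-multiplying, 1*817 = 817 < 1032 = 1*1032, so 1/1032 is smaller: the intermediate fraction 43/24 is closer to x than 34/19.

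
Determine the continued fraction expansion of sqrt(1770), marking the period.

Write x_i = (sqrt(1770) + m_i)/d_i with (m_0, d_0) = (0, 1). a_0 = floor(sqrt(1770)) = 42, since 42^2 = 1764 <= 1770 < 1849 = 43^2.
Iterate m_{i+1} = d_i*a_i - m_i, d_{i+1} = (1770 - m_{i+1}^2)/d_i, a_{i+1} = floor((a_0 + m_{i+1})/d_{i+1}):
  m_1 = 1*42 - 0 = 42, d_1 = (1770 - 42^2)/1 = 6/1 = 6, a_1 = floor((42 + 42)/6) = 14.
  m_2 = 6*14 - 42 = 42, d_2 = (1770 - 42^2)/6 = 6/6 = 1, a_2 = floor((42 + 42)/1) = 84.
  m_3 = 1*84 - 42 = 42, d_3 = (1770 - 42^2)/1 = 6/1 = 6: (m_3, d_3) = (m_1, d_1) = (42, 6), so from here the quotients repeat a_1, a_2; the period length is 2.
Hence the expansion of sqrt(1770) is a_0 = 42 followed by the repeating block 14, 84 (period 2).

[42; (14, 84)]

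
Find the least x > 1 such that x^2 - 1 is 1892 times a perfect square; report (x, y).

First expand sqrt(1892) as a continued fraction. With x_i = (sqrt(1892) + m_i)/d_i and (m_0, d_0) = (0, 1): a_0 = floor(sqrt(1892)) = 43, since 43^2 = 1849 <= 1892 < 1936 = 44^2.
Iterate m_{i+1} = d_i*a_i - m_i, d_{i+1} = (1892 - m_{i+1}^2)/d_i, a_{i+1} = floor((a_0 + m_{i+1})/d_{i+1}):
  m_1 = 1*43 - 0 = 43, d_1 = (1892 - 43^2)/1 = 43/1 = 43, a_1 = floor((43 + 43)/43) = 2.
  m_2 = 43*2 - 43 = 43, d_2 = (1892 - 43^2)/43 = 43/43 = 1, a_2 = floor((43 + 43)/1) = 86.
  m_3 = 1*86 - 43 = 43, d_3 = (1892 - 43^2)/1 = 43/1 = 43: (m_3, d_3) = (m_1, d_1) = (43, 43), so from here the quotients repeat a_1, a_2; the period length is 2.
So sqrt(1892) = [43; (2, 86)] with period length k = 2.
k is even, so the fundamental solution of x^2 - 1892y^2 = 1 is (p_{k-1}, q_{k-1}) = (p_1, q_1); compute convergents through index 1.
Convergents (p_i = a_i*p_{i-1} + p_{i-2}, q_i = a_i*q_{i-1} + q_{i-2} with p_{-2}=0, p_{-1}=1, q_{-2}=1, q_{-1}=0):
  i=0: a_0=43, p_0 = 43*1 + 0 = 43, q_0 = 43*0 + 1 = 1.
  i=1: a_1=2, p_1 = 2*43 + 1 = 87, q_1 = 2*1 + 0 = 2.
Check: 87^2 - 1892*2^2 = 7569 - 7568 = 1, so (x, y) = (87, 2) solves the equation, and by the theorem it is the least positive solution.

(x, y) = (87, 2)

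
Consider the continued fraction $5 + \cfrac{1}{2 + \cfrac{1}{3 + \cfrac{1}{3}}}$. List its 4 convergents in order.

Using the convergent recurrence p_i = a_i*p_{i-1} + p_{i-2}, q_i = a_i*q_{i-1} + q_{i-2} with p_{-2}=0, p_{-1}=1, q_{-2}=1, q_{-1}=0:
  i=0: a_0=5, p_0 = 5*1 + 0 = 5, q_0 = 5*0 + 1 = 1.
  i=1: a_1=2, p_1 = 2*5 + 1 = 11, q_1 = 2*1 + 0 = 2.
  i=2: a_2=3, p_2 = 3*11 + 5 = 38, q_2 = 3*2 + 1 = 7.
  i=3: a_3=3, p_3 = 3*38 + 11 = 125, q_3 = 3*7 + 2 = 23.

5/1, 11/2, 38/7, 125/23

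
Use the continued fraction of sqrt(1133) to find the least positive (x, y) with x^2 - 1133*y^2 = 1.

(x, y) = (514999, 15300)

First expand sqrt(1133) as a continued fraction. With x_i = (sqrt(1133) + m_i)/d_i and (m_0, d_0) = (0, 1): a_0 = floor(sqrt(1133)) = 33, since 33^2 = 1089 <= 1133 < 1156 = 34^2.
Iterate m_{i+1} = d_i*a_i - m_i, d_{i+1} = (1133 - m_{i+1}^2)/d_i, a_{i+1} = floor((a_0 + m_{i+1})/d_{i+1}):
  m_1 = 1*33 - 0 = 33, d_1 = (1133 - 33^2)/1 = 44/1 = 44, a_1 = floor((33 + 33)/44) = 1.
  m_2 = 44*1 - 33 = 11, d_2 = (1133 - 11^2)/44 = 1012/44 = 23, a_2 = floor((33 + 11)/23) = 1.
  m_3 = 23*1 - 11 = 12, d_3 = (1133 - 12^2)/23 = 989/23 = 43, a_3 = floor((33 + 12)/43) = 1.
  m_4 = 43*1 - 12 = 31, d_4 = (1133 - 31^2)/43 = 172/43 = 4, a_4 = floor((33 + 31)/4) = 16.
  m_5 = 4*16 - 31 = 33, d_5 = (1133 - 33^2)/4 = 44/4 = 11, a_5 = floor((33 + 33)/11) = 6.
  m_6 = 11*6 - 33 = 33, d_6 = (1133 - 33^2)/11 = 44/11 = 4, a_6 = floor((33 + 33)/4) = 16.
  m_7 = 4*16 - 33 = 31, d_7 = (1133 - 31^2)/4 = 172/4 = 43, a_7 = floor((33 + 31)/43) = 1.
  m_8 = 43*1 - 31 = 12, d_8 = (1133 - 12^2)/43 = 989/43 = 23, a_8 = floor((33 + 12)/23) = 1.
  m_9 = 23*1 - 12 = 11, d_9 = (1133 - 11^2)/23 = 1012/23 = 44, a_9 = floor((33 + 11)/44) = 1.
  m_10 = 44*1 - 11 = 33, d_10 = (1133 - 33^2)/44 = 44/44 = 1, a_10 = floor((33 + 33)/1) = 66.
  m_11 = 1*66 - 33 = 33, d_11 = (1133 - 33^2)/1 = 44/1 = 44: (m_11, d_11) = (m_1, d_1) = (33, 44), so from here the quotients repeat a_1, ..., a_10; the period length is 10.
So sqrt(1133) = [33; (1, 1, 1, 16, 6, 16, 1, 1, 1, 66)] with period length k = 10.
k is even, so the fundamental solution of x^2 - 1133y^2 = 1 is (p_{k-1}, q_{k-1}) = (p_9, q_9); compute convergents through index 9.
Convergents (p_i = a_i*p_{i-1} + p_{i-2}, q_i = a_i*q_{i-1} + q_{i-2} with p_{-2}=0, p_{-1}=1, q_{-2}=1, q_{-1}=0):
  i=0: a_0=33, p_0 = 33*1 + 0 = 33, q_0 = 33*0 + 1 = 1.
  i=1: a_1=1, p_1 = 1*33 + 1 = 34, q_1 = 1*1 + 0 = 1.
  i=2: a_2=1, p_2 = 1*34 + 33 = 67, q_2 = 1*1 + 1 = 2.
  i=3: a_3=1, p_3 = 1*67 + 34 = 101, q_3 = 1*2 + 1 = 3.
  i=4: a_4=16, p_4 = 16*101 + 67 = 1683, q_4 = 16*3 + 2 = 50.
  i=5: a_5=6, p_5 = 6*1683 + 101 = 10199, q_5 = 6*50 + 3 = 303.
  i=6: a_6=16, p_6 = 16*10199 + 1683 = 164867, q_6 = 16*303 + 50 = 4898.
  i=7: a_7=1, p_7 = 1*164867 + 10199 = 175066, q_7 = 1*4898 + 303 = 5201.
  i=8: a_8=1, p_8 = 1*175066 + 164867 = 339933, q_8 = 1*5201 + 4898 = 10099.
  i=9: a_9=1, p_9 = 1*339933 + 175066 = 514999, q_9 = 1*10099 + 5201 = 15300.
Check: 514999^2 - 1133*15300^2 = 265223970001 - 265223970000 = 1, so (x, y) = (514999, 15300) solves the equation, and by the theorem it is the least positive solution.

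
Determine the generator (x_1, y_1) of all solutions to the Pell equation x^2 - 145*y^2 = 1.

First expand sqrt(145) as a continued fraction. With x_i = (sqrt(145) + m_i)/d_i and (m_0, d_0) = (0, 1): a_0 = floor(sqrt(145)) = 12, since 12^2 = 144 <= 145 < 169 = 13^2.
Iterate m_{i+1} = d_i*a_i - m_i, d_{i+1} = (145 - m_{i+1}^2)/d_i, a_{i+1} = floor((a_0 + m_{i+1})/d_{i+1}):
  m_1 = 1*12 - 0 = 12, d_1 = (145 - 12^2)/1 = 1/1 = 1, a_1 = floor((12 + 12)/1) = 24.
  m_2 = 1*24 - 12 = 12, d_2 = (145 - 12^2)/1 = 1/1 = 1: (m_2, d_2) = (m_1, d_1) = (12, 1), so from here the quotient a_1 repeats; the period length is 1.
So sqrt(145) = [12; (24)] with period length k = 1.
k is odd, so (p_{k-1}, q_{k-1}) only solves x^2 - 145y^2 = -1 and the fundamental solution of x^2 - 145y^2 = 1 is (p_{2k-1}, q_{2k-1}) = (p_1, q_1); compute convergents through index 1, running through the period twice.
Convergents (p_i = a_i*p_{i-1} + p_{i-2}, q_i = a_i*q_{i-1} + q_{i-2} with p_{-2}=0, p_{-1}=1, q_{-2}=1, q_{-1}=0):
  i=0: a_0=12, p_0 = 12*1 + 0 = 12, q_0 = 12*0 + 1 = 1.
  i=1: a_1=24, p_1 = 24*12 + 1 = 289, q_1 = 24*1 + 0 = 24.
Indeed p_0^2 - 145*q_0^2 = 144 - 145 = -1, not +1.
Check: 289^2 - 145*24^2 = 83521 - 83520 = 1, so (x, y) = (289, 24) solves the equation, and by the theorem it is the least positive solution.

(x, y) = (289, 24)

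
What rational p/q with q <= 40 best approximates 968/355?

30/11

Expand x = 968/355 as a continued fraction with the Euclidean algorithm:
  968 = 2*355 + 258, so a_0 = 2.
  355 = 1*258 + 97, so a_1 = 1.
  258 = 2*97 + 64, so a_2 = 2.
  97 = 1*64 + 33, so a_3 = 1.
  64 = 1*33 + 31, so a_4 = 1.
  33 = 1*31 + 2, so a_5 = 1.
  31 = 15*2 + 1, so a_6 = 15.
  2 = 2*1 + 0, so a_7 = 2.
so x = [2; 1, 2, 1, 1, 1, 15, 2].
Convergents (p_i = a_i*p_{i-1} + p_{i-2}, q_i = a_i*q_{i-1} + q_{i-2} with p_{-2}=0, p_{-1}=1, q_{-2}=1, q_{-1}=0), until the denominator exceeds 40:
  i=0: a_0=2, p_0 = 2*1 + 0 = 2, q_0 = 2*0 + 1 = 1.
  i=1: a_1=1, p_1 = 1*2 + 1 = 3, q_1 = 1*1 + 0 = 1.
  i=2: a_2=2, p_2 = 2*3 + 2 = 8, q_2 = 2*1 + 1 = 3.
  i=3: a_3=1, p_3 = 1*8 + 3 = 11, q_3 = 1*3 + 1 = 4.
  i=4: a_4=1, p_4 = 1*11 + 8 = 19, q_4 = 1*4 + 3 = 7.
  i=5: a_5=1, p_5 = 1*19 + 11 = 30, q_5 = 1*7 + 4 = 11.
  i=6: a_6=15, p_6 = 15*30 + 19 = 469, q_6 = 15*11 + 7 = 172.
q_6 = 172 > 40, so the last convergent with denominator <= 40 is p_5/q_5 = 30/11.
The closest fraction with denominator <= 40 is either p_5/q_5 or the intermediate fraction (k*p_5 + p_4)/(k*q_5 + q_4) with the largest k >= 1 whose denominator stays <= 40; these approach x as k grows, and every other convergent or intermediate fraction in range is farther away.
Largest k: floor((40 - q_4)/q_5) = floor((40 - 7)/11) = 3.
That gives (3*30 + 19)/(3*11 + 7) = 109/40.
Compare the errors: |x - 30/11| = |968*11 - 30*355|/(355*11) = 2/3905, and |x - 109/40| = |968*40 - 109*355|/(355*40) = 25/14200.
Cross-multiplying, 2*14200 = 28400 < 97625 = 25*3905, so 2/3905 is smaller: the convergent 30/11 is closer to x than 109/40.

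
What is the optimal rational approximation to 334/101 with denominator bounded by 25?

43/13

Expand x = 334/101 as a continued fraction with the Euclidean algorithm:
  334 = 3*101 + 31, so a_0 = 3.
  101 = 3*31 + 8, so a_1 = 3.
  31 = 3*8 + 7, so a_2 = 3.
  8 = 1*7 + 1, so a_3 = 1.
  7 = 7*1 + 0, so a_4 = 7.
so x = [3; 3, 3, 1, 7].
Convergents (p_i = a_i*p_{i-1} + p_{i-2}, q_i = a_i*q_{i-1} + q_{i-2} with p_{-2}=0, p_{-1}=1, q_{-2}=1, q_{-1}=0), until the denominator exceeds 25:
  i=0: a_0=3, p_0 = 3*1 + 0 = 3, q_0 = 3*0 + 1 = 1.
  i=1: a_1=3, p_1 = 3*3 + 1 = 10, q_1 = 3*1 + 0 = 3.
  i=2: a_2=3, p_2 = 3*10 + 3 = 33, q_2 = 3*3 + 1 = 10.
  i=3: a_3=1, p_3 = 1*33 + 10 = 43, q_3 = 1*10 + 3 = 13.
  i=4: a_4=7, p_4 = 7*43 + 33 = 334, q_4 = 7*13 + 10 = 101.
q_4 = 101 > 25, so the last convergent with denominator <= 25 is p_3/q_3 = 43/13.
The closest fraction with denominator <= 25 is either p_3/q_3 or the intermediate fraction (k*p_3 + p_2)/(k*q_3 + q_2) with the largest k >= 1 whose denominator stays <= 25; these approach x as k grows, and every other convergent or intermediate fraction in range is farther away.
Largest k: floor((25 - q_2)/q_3) = floor((25 - 10)/13) = 1.
That gives (1*43 + 33)/(1*13 + 10) = 76/23.
Compare the errors: |x - 43/13| = |334*13 - 43*101|/(101*13) = 1/1313, and |x - 76/23| = |334*23 - 76*101|/(101*23) = 6/2323.
Cross-multiplying, 1*2323 = 2323 < 7878 = 6*1313, so 1/1313 is smaller: the convergent 43/13 is closer to x than 76/23.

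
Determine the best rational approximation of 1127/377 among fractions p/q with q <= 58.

173/58

Expand x = 1127/377 as a continued fraction with the Euclidean algorithm:
  1127 = 2*377 + 373, so a_0 = 2.
  377 = 1*373 + 4, so a_1 = 1.
  373 = 93*4 + 1, so a_2 = 93.
  4 = 4*1 + 0, so a_3 = 4.
so x = [2; 1, 93, 4].
Convergents (p_i = a_i*p_{i-1} + p_{i-2}, q_i = a_i*q_{i-1} + q_{i-2} with p_{-2}=0, p_{-1}=1, q_{-2}=1, q_{-1}=0), until the denominator exceeds 58:
  i=0: a_0=2, p_0 = 2*1 + 0 = 2, q_0 = 2*0 + 1 = 1.
  i=1: a_1=1, p_1 = 1*2 + 1 = 3, q_1 = 1*1 + 0 = 1.
  i=2: a_2=93, p_2 = 93*3 + 2 = 281, q_2 = 93*1 + 1 = 94.
q_2 = 94 > 58, so the last convergent with denominator <= 58 is p_1/q_1 = 3/1.
The closest fraction with denominator <= 58 is either p_1/q_1 or the intermediate fraction (k*p_1 + p_0)/(k*q_1 + q_0) with the largest k >= 1 whose denominator stays <= 58; these approach x as k grows, and every other convergent or intermediate fraction in range is farther away.
Largest k: floor((58 - q_0)/q_1) = floor((58 - 1)/1) = 57.
That gives (57*3 + 2)/(57*1 + 1) = 173/58.
Compare the errors: |x - 3/1| = |1127*1 - 3*377|/(377*1) = 4/377, and |x - 173/58| = |1127*58 - 173*377|/(377*58) = 145/21866.
Cross-multiplying, 145*377 = 54665 < 87464 = 4*21866, so 145/21866 is smaller: the intermediate fraction 173/58 is closer to x than 3/1.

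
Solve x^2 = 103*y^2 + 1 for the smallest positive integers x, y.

(x, y) = (227528, 22419)

First expand sqrt(103) as a continued fraction. With x_i = (sqrt(103) + m_i)/d_i and (m_0, d_0) = (0, 1): a_0 = floor(sqrt(103)) = 10, since 10^2 = 100 <= 103 < 121 = 11^2.
Iterate m_{i+1} = d_i*a_i - m_i, d_{i+1} = (103 - m_{i+1}^2)/d_i, a_{i+1} = floor((a_0 + m_{i+1})/d_{i+1}):
  m_1 = 1*10 - 0 = 10, d_1 = (103 - 10^2)/1 = 3/1 = 3, a_1 = floor((10 + 10)/3) = 6.
  m_2 = 3*6 - 10 = 8, d_2 = (103 - 8^2)/3 = 39/3 = 13, a_2 = floor((10 + 8)/13) = 1.
  m_3 = 13*1 - 8 = 5, d_3 = (103 - 5^2)/13 = 78/13 = 6, a_3 = floor((10 + 5)/6) = 2.
  m_4 = 6*2 - 5 = 7, d_4 = (103 - 7^2)/6 = 54/6 = 9, a_4 = floor((10 + 7)/9) = 1.
  m_5 = 9*1 - 7 = 2, d_5 = (103 - 2^2)/9 = 99/9 = 11, a_5 = floor((10 + 2)/11) = 1.
  m_6 = 11*1 - 2 = 9, d_6 = (103 - 9^2)/11 = 22/11 = 2, a_6 = floor((10 + 9)/2) = 9.
  m_7 = 2*9 - 9 = 9, d_7 = (103 - 9^2)/2 = 22/2 = 11, a_7 = floor((10 + 9)/11) = 1.
  m_8 = 11*1 - 9 = 2, d_8 = (103 - 2^2)/11 = 99/11 = 9, a_8 = floor((10 + 2)/9) = 1.
  m_9 = 9*1 - 2 = 7, d_9 = (103 - 7^2)/9 = 54/9 = 6, a_9 = floor((10 + 7)/6) = 2.
  m_10 = 6*2 - 7 = 5, d_10 = (103 - 5^2)/6 = 78/6 = 13, a_10 = floor((10 + 5)/13) = 1.
  m_11 = 13*1 - 5 = 8, d_11 = (103 - 8^2)/13 = 39/13 = 3, a_11 = floor((10 + 8)/3) = 6.
  m_12 = 3*6 - 8 = 10, d_12 = (103 - 10^2)/3 = 3/3 = 1, a_12 = floor((10 + 10)/1) = 20.
  m_13 = 1*20 - 10 = 10, d_13 = (103 - 10^2)/1 = 3/1 = 3: (m_13, d_13) = (m_1, d_1) = (10, 3), so from here the quotients repeat a_1, ..., a_12; the period length is 12.
So sqrt(103) = [10; (6, 1, 2, 1, 1, 9, 1, 1, 2, 1, 6, 20)] with period length k = 12.
k is even, so the fundamental solution of x^2 - 103y^2 = 1 is (p_{k-1}, q_{k-1}) = (p_11, q_11); compute convergents through index 11.
Convergents (p_i = a_i*p_{i-1} + p_{i-2}, q_i = a_i*q_{i-1} + q_{i-2} with p_{-2}=0, p_{-1}=1, q_{-2}=1, q_{-1}=0):
  i=0: a_0=10, p_0 = 10*1 + 0 = 10, q_0 = 10*0 + 1 = 1.
  i=1: a_1=6, p_1 = 6*10 + 1 = 61, q_1 = 6*1 + 0 = 6.
  i=2: a_2=1, p_2 = 1*61 + 10 = 71, q_2 = 1*6 + 1 = 7.
  i=3: a_3=2, p_3 = 2*71 + 61 = 203, q_3 = 2*7 + 6 = 20.
  i=4: a_4=1, p_4 = 1*203 + 71 = 274, q_4 = 1*20 + 7 = 27.
  i=5: a_5=1, p_5 = 1*274 + 203 = 477, q_5 = 1*27 + 20 = 47.
  i=6: a_6=9, p_6 = 9*477 + 274 = 4567, q_6 = 9*47 + 27 = 450.
  i=7: a_7=1, p_7 = 1*4567 + 477 = 5044, q_7 = 1*450 + 47 = 497.
  i=8: a_8=1, p_8 = 1*5044 + 4567 = 9611, q_8 = 1*497 + 450 = 947.
  i=9: a_9=2, p_9 = 2*9611 + 5044 = 24266, q_9 = 2*947 + 497 = 2391.
  i=10: a_10=1, p_10 = 1*24266 + 9611 = 33877, q_10 = 1*2391 + 947 = 3338.
  i=11: a_11=6, p_11 = 6*33877 + 24266 = 227528, q_11 = 6*3338 + 2391 = 22419.
Check: 227528^2 - 103*22419^2 = 51768990784 - 51768990783 = 1, so (x, y) = (227528, 22419) solves the equation, and by the theorem it is the least positive solution.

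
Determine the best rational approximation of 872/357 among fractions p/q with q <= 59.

127/52

Expand x = 872/357 as a continued fraction with the Euclidean algorithm:
  872 = 2*357 + 158, so a_0 = 2.
  357 = 2*158 + 41, so a_1 = 2.
  158 = 3*41 + 35, so a_2 = 3.
  41 = 1*35 + 6, so a_3 = 1.
  35 = 5*6 + 5, so a_4 = 5.
  6 = 1*5 + 1, so a_5 = 1.
  5 = 5*1 + 0, so a_6 = 5.
so x = [2; 2, 3, 1, 5, 1, 5].
Convergents (p_i = a_i*p_{i-1} + p_{i-2}, q_i = a_i*q_{i-1} + q_{i-2} with p_{-2}=0, p_{-1}=1, q_{-2}=1, q_{-1}=0), until the denominator exceeds 59:
  i=0: a_0=2, p_0 = 2*1 + 0 = 2, q_0 = 2*0 + 1 = 1.
  i=1: a_1=2, p_1 = 2*2 + 1 = 5, q_1 = 2*1 + 0 = 2.
  i=2: a_2=3, p_2 = 3*5 + 2 = 17, q_2 = 3*2 + 1 = 7.
  i=3: a_3=1, p_3 = 1*17 + 5 = 22, q_3 = 1*7 + 2 = 9.
  i=4: a_4=5, p_4 = 5*22 + 17 = 127, q_4 = 5*9 + 7 = 52.
  i=5: a_5=1, p_5 = 1*127 + 22 = 149, q_5 = 1*52 + 9 = 61.
q_5 = 61 > 59, so the last convergent with denominator <= 59 is p_4/q_4 = 127/52.
The closest fraction with denominator <= 59 is either p_4/q_4 or the intermediate fraction (k*p_4 + p_3)/(k*q_4 + q_3) with the largest k >= 1 whose denominator stays <= 59; these approach x as k grows, and every other convergent or intermediate fraction in range is farther away.
Largest k: floor((59 - q_3)/q_4) = floor((59 - 9)/52) = 0.
Since k = 0, no intermediate fraction beyond p_4/q_4 has denominator <= 59, so the convergent 127/52 is the closest (its error is |872*52 - 127*357|/(357*52) = 5/18564).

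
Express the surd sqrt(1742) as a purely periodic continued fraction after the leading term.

[41; (1, 2, 1, 4, 6, 4, 1, 2, 1, 82)]

Write x_i = (sqrt(1742) + m_i)/d_i with (m_0, d_0) = (0, 1). a_0 = floor(sqrt(1742)) = 41, since 41^2 = 1681 <= 1742 < 1764 = 42^2.
Iterate m_{i+1} = d_i*a_i - m_i, d_{i+1} = (1742 - m_{i+1}^2)/d_i, a_{i+1} = floor((a_0 + m_{i+1})/d_{i+1}):
  m_1 = 1*41 - 0 = 41, d_1 = (1742 - 41^2)/1 = 61/1 = 61, a_1 = floor((41 + 41)/61) = 1.
  m_2 = 61*1 - 41 = 20, d_2 = (1742 - 20^2)/61 = 1342/61 = 22, a_2 = floor((41 + 20)/22) = 2.
  m_3 = 22*2 - 20 = 24, d_3 = (1742 - 24^2)/22 = 1166/22 = 53, a_3 = floor((41 + 24)/53) = 1.
  m_4 = 53*1 - 24 = 29, d_4 = (1742 - 29^2)/53 = 901/53 = 17, a_4 = floor((41 + 29)/17) = 4.
  m_5 = 17*4 - 29 = 39, d_5 = (1742 - 39^2)/17 = 221/17 = 13, a_5 = floor((41 + 39)/13) = 6.
  m_6 = 13*6 - 39 = 39, d_6 = (1742 - 39^2)/13 = 221/13 = 17, a_6 = floor((41 + 39)/17) = 4.
  m_7 = 17*4 - 39 = 29, d_7 = (1742 - 29^2)/17 = 901/17 = 53, a_7 = floor((41 + 29)/53) = 1.
  m_8 = 53*1 - 29 = 24, d_8 = (1742 - 24^2)/53 = 1166/53 = 22, a_8 = floor((41 + 24)/22) = 2.
  m_9 = 22*2 - 24 = 20, d_9 = (1742 - 20^2)/22 = 1342/22 = 61, a_9 = floor((41 + 20)/61) = 1.
  m_10 = 61*1 - 20 = 41, d_10 = (1742 - 41^2)/61 = 61/61 = 1, a_10 = floor((41 + 41)/1) = 82.
  m_11 = 1*82 - 41 = 41, d_11 = (1742 - 41^2)/1 = 61/1 = 61: (m_11, d_11) = (m_1, d_1) = (41, 61), so from here the quotients repeat a_1, ..., a_10; the period length is 10.
Hence the expansion of sqrt(1742) is a_0 = 41 followed by the repeating block 1, 2, 1, 4, 6, 4, 1, 2, 1, 82 (period 10).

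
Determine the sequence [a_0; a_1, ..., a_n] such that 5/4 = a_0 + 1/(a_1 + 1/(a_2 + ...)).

[1; 4]

Run the Euclidean algorithm on 5 and 4; the successive quotients are the partial quotients a_0, a_1, ... (each step inverts the fractional part left over by the previous one):
  5 = 1*4 + 1, so a_0 = 1.
  4 = 4*1 + 0, so a_1 = 4.
The remainder reaches 0 after 2 divisions, so the expansion has 2 partial quotients, read off in order.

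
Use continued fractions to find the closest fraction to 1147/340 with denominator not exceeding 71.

226/67

Expand x = 1147/340 as a continued fraction with the Euclidean algorithm:
  1147 = 3*340 + 127, so a_0 = 3.
  340 = 2*127 + 86, so a_1 = 2.
  127 = 1*86 + 41, so a_2 = 1.
  86 = 2*41 + 4, so a_3 = 2.
  41 = 10*4 + 1, so a_4 = 10.
  4 = 4*1 + 0, so a_5 = 4.
so x = [3; 2, 1, 2, 10, 4].
Convergents (p_i = a_i*p_{i-1} + p_{i-2}, q_i = a_i*q_{i-1} + q_{i-2} with p_{-2}=0, p_{-1}=1, q_{-2}=1, q_{-1}=0), until the denominator exceeds 71:
  i=0: a_0=3, p_0 = 3*1 + 0 = 3, q_0 = 3*0 + 1 = 1.
  i=1: a_1=2, p_1 = 2*3 + 1 = 7, q_1 = 2*1 + 0 = 2.
  i=2: a_2=1, p_2 = 1*7 + 3 = 10, q_2 = 1*2 + 1 = 3.
  i=3: a_3=2, p_3 = 2*10 + 7 = 27, q_3 = 2*3 + 2 = 8.
  i=4: a_4=10, p_4 = 10*27 + 10 = 280, q_4 = 10*8 + 3 = 83.
q_4 = 83 > 71, so the last convergent with denominator <= 71 is p_3/q_3 = 27/8.
The closest fraction with denominator <= 71 is either p_3/q_3 or the intermediate fraction (k*p_3 + p_2)/(k*q_3 + q_2) with the largest k >= 1 whose denominator stays <= 71; these approach x as k grows, and every other convergent or intermediate fraction in range is farther away.
Largest k: floor((71 - q_2)/q_3) = floor((71 - 3)/8) = 8.
That gives (8*27 + 10)/(8*8 + 3) = 226/67.
Compare the errors: |x - 27/8| = |1147*8 - 27*340|/(340*8) = 4/2720, and |x - 226/67| = |1147*67 - 226*340|/(340*67) = 9/22780.
Cross-multiplying, 9*2720 = 24480 < 91120 = 4*22780, so 9/22780 is smaller: the intermediate fraction 226/67 is closer to x than 27/8.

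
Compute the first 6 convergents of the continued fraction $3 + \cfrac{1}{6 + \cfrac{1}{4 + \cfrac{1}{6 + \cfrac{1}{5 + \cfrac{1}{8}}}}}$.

Using the convergent recurrence p_i = a_i*p_{i-1} + p_{i-2}, q_i = a_i*q_{i-1} + q_{i-2} with p_{-2}=0, p_{-1}=1, q_{-2}=1, q_{-1}=0:
  i=0: a_0=3, p_0 = 3*1 + 0 = 3, q_0 = 3*0 + 1 = 1.
  i=1: a_1=6, p_1 = 6*3 + 1 = 19, q_1 = 6*1 + 0 = 6.
  i=2: a_2=4, p_2 = 4*19 + 3 = 79, q_2 = 4*6 + 1 = 25.
  i=3: a_3=6, p_3 = 6*79 + 19 = 493, q_3 = 6*25 + 6 = 156.
  i=4: a_4=5, p_4 = 5*493 + 79 = 2544, q_4 = 5*156 + 25 = 805.
  i=5: a_5=8, p_5 = 8*2544 + 493 = 20845, q_5 = 8*805 + 156 = 6596.

3/1, 19/6, 79/25, 493/156, 2544/805, 20845/6596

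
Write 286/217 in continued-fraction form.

[1; 3, 6, 1, 9]

Run the Euclidean algorithm on 286 and 217; the successive quotients are the partial quotients a_0, a_1, ... (each step inverts the fractional part left over by the previous one):
  286 = 1*217 + 69, so a_0 = 1.
  217 = 3*69 + 10, so a_1 = 3.
  69 = 6*10 + 9, so a_2 = 6.
  10 = 1*9 + 1, so a_3 = 1.
  9 = 9*1 + 0, so a_4 = 9.
The remainder reaches 0 after 5 divisions, so the expansion has 5 partial quotients, read off in order.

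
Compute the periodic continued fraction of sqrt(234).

Write x_i = (sqrt(234) + m_i)/d_i with (m_0, d_0) = (0, 1). a_0 = floor(sqrt(234)) = 15, since 15^2 = 225 <= 234 < 256 = 16^2.
Iterate m_{i+1} = d_i*a_i - m_i, d_{i+1} = (234 - m_{i+1}^2)/d_i, a_{i+1} = floor((a_0 + m_{i+1})/d_{i+1}):
  m_1 = 1*15 - 0 = 15, d_1 = (234 - 15^2)/1 = 9/1 = 9, a_1 = floor((15 + 15)/9) = 3.
  m_2 = 9*3 - 15 = 12, d_2 = (234 - 12^2)/9 = 90/9 = 10, a_2 = floor((15 + 12)/10) = 2.
  m_3 = 10*2 - 12 = 8, d_3 = (234 - 8^2)/10 = 170/10 = 17, a_3 = floor((15 + 8)/17) = 1.
  m_4 = 17*1 - 8 = 9, d_4 = (234 - 9^2)/17 = 153/17 = 9, a_4 = floor((15 + 9)/9) = 2.
  m_5 = 9*2 - 9 = 9, d_5 = (234 - 9^2)/9 = 153/9 = 17, a_5 = floor((15 + 9)/17) = 1.
  m_6 = 17*1 - 9 = 8, d_6 = (234 - 8^2)/17 = 170/17 = 10, a_6 = floor((15 + 8)/10) = 2.
  m_7 = 10*2 - 8 = 12, d_7 = (234 - 12^2)/10 = 90/10 = 9, a_7 = floor((15 + 12)/9) = 3.
  m_8 = 9*3 - 12 = 15, d_8 = (234 - 15^2)/9 = 9/9 = 1, a_8 = floor((15 + 15)/1) = 30.
  m_9 = 1*30 - 15 = 15, d_9 = (234 - 15^2)/1 = 9/1 = 9: (m_9, d_9) = (m_1, d_1) = (15, 9), so from here the quotients repeat a_1, ..., a_8; the period length is 8.
Hence the expansion of sqrt(234) is a_0 = 15 followed by the repeating block 3, 2, 1, 2, 1, 2, 3, 30 (period 8).

[15; (3, 2, 1, 2, 1, 2, 3, 30)]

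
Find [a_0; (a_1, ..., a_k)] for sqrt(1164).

[34; (8, 1, 1, 16, 1, 1, 8, 68)]

Write x_i = (sqrt(1164) + m_i)/d_i with (m_0, d_0) = (0, 1). a_0 = floor(sqrt(1164)) = 34, since 34^2 = 1156 <= 1164 < 1225 = 35^2.
Iterate m_{i+1} = d_i*a_i - m_i, d_{i+1} = (1164 - m_{i+1}^2)/d_i, a_{i+1} = floor((a_0 + m_{i+1})/d_{i+1}):
  m_1 = 1*34 - 0 = 34, d_1 = (1164 - 34^2)/1 = 8/1 = 8, a_1 = floor((34 + 34)/8) = 8.
  m_2 = 8*8 - 34 = 30, d_2 = (1164 - 30^2)/8 = 264/8 = 33, a_2 = floor((34 + 30)/33) = 1.
  m_3 = 33*1 - 30 = 3, d_3 = (1164 - 3^2)/33 = 1155/33 = 35, a_3 = floor((34 + 3)/35) = 1.
  m_4 = 35*1 - 3 = 32, d_4 = (1164 - 32^2)/35 = 140/35 = 4, a_4 = floor((34 + 32)/4) = 16.
  m_5 = 4*16 - 32 = 32, d_5 = (1164 - 32^2)/4 = 140/4 = 35, a_5 = floor((34 + 32)/35) = 1.
  m_6 = 35*1 - 32 = 3, d_6 = (1164 - 3^2)/35 = 1155/35 = 33, a_6 = floor((34 + 3)/33) = 1.
  m_7 = 33*1 - 3 = 30, d_7 = (1164 - 30^2)/33 = 264/33 = 8, a_7 = floor((34 + 30)/8) = 8.
  m_8 = 8*8 - 30 = 34, d_8 = (1164 - 34^2)/8 = 8/8 = 1, a_8 = floor((34 + 34)/1) = 68.
  m_9 = 1*68 - 34 = 34, d_9 = (1164 - 34^2)/1 = 8/1 = 8: (m_9, d_9) = (m_1, d_1) = (34, 8), so from here the quotients repeat a_1, ..., a_8; the period length is 8.
Hence the expansion of sqrt(1164) is a_0 = 34 followed by the repeating block 8, 1, 1, 16, 1, 1, 8, 68 (period 8).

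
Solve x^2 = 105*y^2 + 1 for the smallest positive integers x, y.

(x, y) = (41, 4)

First expand sqrt(105) as a continued fraction. With x_i = (sqrt(105) + m_i)/d_i and (m_0, d_0) = (0, 1): a_0 = floor(sqrt(105)) = 10, since 10^2 = 100 <= 105 < 121 = 11^2.
Iterate m_{i+1} = d_i*a_i - m_i, d_{i+1} = (105 - m_{i+1}^2)/d_i, a_{i+1} = floor((a_0 + m_{i+1})/d_{i+1}):
  m_1 = 1*10 - 0 = 10, d_1 = (105 - 10^2)/1 = 5/1 = 5, a_1 = floor((10 + 10)/5) = 4.
  m_2 = 5*4 - 10 = 10, d_2 = (105 - 10^2)/5 = 5/5 = 1, a_2 = floor((10 + 10)/1) = 20.
  m_3 = 1*20 - 10 = 10, d_3 = (105 - 10^2)/1 = 5/1 = 5: (m_3, d_3) = (m_1, d_1) = (10, 5), so from here the quotients repeat a_1, a_2; the period length is 2.
So sqrt(105) = [10; (4, 20)] with period length k = 2.
k is even, so the fundamental solution of x^2 - 105y^2 = 1 is (p_{k-1}, q_{k-1}) = (p_1, q_1); compute convergents through index 1.
Convergents (p_i = a_i*p_{i-1} + p_{i-2}, q_i = a_i*q_{i-1} + q_{i-2} with p_{-2}=0, p_{-1}=1, q_{-2}=1, q_{-1}=0):
  i=0: a_0=10, p_0 = 10*1 + 0 = 10, q_0 = 10*0 + 1 = 1.
  i=1: a_1=4, p_1 = 4*10 + 1 = 41, q_1 = 4*1 + 0 = 4.
Check: 41^2 - 105*4^2 = 1681 - 1680 = 1, so (x, y) = (41, 4) solves the equation, and by the theorem it is the least positive solution.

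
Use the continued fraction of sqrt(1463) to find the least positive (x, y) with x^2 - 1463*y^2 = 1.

First expand sqrt(1463) as a continued fraction. With x_i = (sqrt(1463) + m_i)/d_i and (m_0, d_0) = (0, 1): a_0 = floor(sqrt(1463)) = 38, since 38^2 = 1444 <= 1463 < 1521 = 39^2.
Iterate m_{i+1} = d_i*a_i - m_i, d_{i+1} = (1463 - m_{i+1}^2)/d_i, a_{i+1} = floor((a_0 + m_{i+1})/d_{i+1}):
  m_1 = 1*38 - 0 = 38, d_1 = (1463 - 38^2)/1 = 19/1 = 19, a_1 = floor((38 + 38)/19) = 4.
  m_2 = 19*4 - 38 = 38, d_2 = (1463 - 38^2)/19 = 19/19 = 1, a_2 = floor((38 + 38)/1) = 76.
  m_3 = 1*76 - 38 = 38, d_3 = (1463 - 38^2)/1 = 19/1 = 19: (m_3, d_3) = (m_1, d_1) = (38, 19), so from here the quotients repeat a_1, a_2; the period length is 2.
So sqrt(1463) = [38; (4, 76)] with period length k = 2.
k is even, so the fundamental solution of x^2 - 1463y^2 = 1 is (p_{k-1}, q_{k-1}) = (p_1, q_1); compute convergents through index 1.
Convergents (p_i = a_i*p_{i-1} + p_{i-2}, q_i = a_i*q_{i-1} + q_{i-2} with p_{-2}=0, p_{-1}=1, q_{-2}=1, q_{-1}=0):
  i=0: a_0=38, p_0 = 38*1 + 0 = 38, q_0 = 38*0 + 1 = 1.
  i=1: a_1=4, p_1 = 4*38 + 1 = 153, q_1 = 4*1 + 0 = 4.
Check: 153^2 - 1463*4^2 = 23409 - 23408 = 1, so (x, y) = (153, 4) solves the equation, and by the theorem it is the least positive solution.

(x, y) = (153, 4)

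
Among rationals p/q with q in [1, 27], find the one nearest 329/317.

27/26

Expand x = 329/317 as a continued fraction with the Euclidean algorithm:
  329 = 1*317 + 12, so a_0 = 1.
  317 = 26*12 + 5, so a_1 = 26.
  12 = 2*5 + 2, so a_2 = 2.
  5 = 2*2 + 1, so a_3 = 2.
  2 = 2*1 + 0, so a_4 = 2.
so x = [1; 26, 2, 2, 2].
Convergents (p_i = a_i*p_{i-1} + p_{i-2}, q_i = a_i*q_{i-1} + q_{i-2} with p_{-2}=0, p_{-1}=1, q_{-2}=1, q_{-1}=0), until the denominator exceeds 27:
  i=0: a_0=1, p_0 = 1*1 + 0 = 1, q_0 = 1*0 + 1 = 1.
  i=1: a_1=26, p_1 = 26*1 + 1 = 27, q_1 = 26*1 + 0 = 26.
  i=2: a_2=2, p_2 = 2*27 + 1 = 55, q_2 = 2*26 + 1 = 53.
q_2 = 53 > 27, so the last convergent with denominator <= 27 is p_1/q_1 = 27/26.
The closest fraction with denominator <= 27 is either p_1/q_1 or the intermediate fraction (k*p_1 + p_0)/(k*q_1 + q_0) with the largest k >= 1 whose denominator stays <= 27; these approach x as k grows, and every other convergent or intermediate fraction in range is farther away.
Largest k: floor((27 - q_0)/q_1) = floor((27 - 1)/26) = 1.
That gives (1*27 + 1)/(1*26 + 1) = 28/27.
Compare the errors: |x - 27/26| = |329*26 - 27*317|/(317*26) = 5/8242, and |x - 28/27| = |329*27 - 28*317|/(317*27) = 7/8559.
Cross-multiplying, 5*8559 = 42795 < 57694 = 7*8242, so 5/8242 is smaller: the convergent 27/26 is closer to x than 28/27.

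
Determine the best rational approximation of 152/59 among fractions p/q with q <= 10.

Expand x = 152/59 as a continued fraction with the Euclidean algorithm:
  152 = 2*59 + 34, so a_0 = 2.
  59 = 1*34 + 25, so a_1 = 1.
  34 = 1*25 + 9, so a_2 = 1.
  25 = 2*9 + 7, so a_3 = 2.
  9 = 1*7 + 2, so a_4 = 1.
  7 = 3*2 + 1, so a_5 = 3.
  2 = 2*1 + 0, so a_6 = 2.
so x = [2; 1, 1, 2, 1, 3, 2].
Convergents (p_i = a_i*p_{i-1} + p_{i-2}, q_i = a_i*q_{i-1} + q_{i-2} with p_{-2}=0, p_{-1}=1, q_{-2}=1, q_{-1}=0), until the denominator exceeds 10:
  i=0: a_0=2, p_0 = 2*1 + 0 = 2, q_0 = 2*0 + 1 = 1.
  i=1: a_1=1, p_1 = 1*2 + 1 = 3, q_1 = 1*1 + 0 = 1.
  i=2: a_2=1, p_2 = 1*3 + 2 = 5, q_2 = 1*1 + 1 = 2.
  i=3: a_3=2, p_3 = 2*5 + 3 = 13, q_3 = 2*2 + 1 = 5.
  i=4: a_4=1, p_4 = 1*13 + 5 = 18, q_4 = 1*5 + 2 = 7.
  i=5: a_5=3, p_5 = 3*18 + 13 = 67, q_5 = 3*7 + 5 = 26.
q_5 = 26 > 10, so the last convergent with denominator <= 10 is p_4/q_4 = 18/7.
The closest fraction with denominator <= 10 is either p_4/q_4 or the intermediate fraction (k*p_4 + p_3)/(k*q_4 + q_3) with the largest k >= 1 whose denominator stays <= 10; these approach x as k grows, and every other convergent or intermediate fraction in range is farther away.
Largest k: floor((10 - q_3)/q_4) = floor((10 - 5)/7) = 0.
Since k = 0, no intermediate fraction beyond p_4/q_4 has denominator <= 10, so the convergent 18/7 is the closest (its error is |152*7 - 18*59|/(59*7) = 2/413).

18/7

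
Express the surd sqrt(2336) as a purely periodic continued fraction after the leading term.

[48; (3, 96)]

Write x_i = (sqrt(2336) + m_i)/d_i with (m_0, d_0) = (0, 1). a_0 = floor(sqrt(2336)) = 48, since 48^2 = 2304 <= 2336 < 2401 = 49^2.
Iterate m_{i+1} = d_i*a_i - m_i, d_{i+1} = (2336 - m_{i+1}^2)/d_i, a_{i+1} = floor((a_0 + m_{i+1})/d_{i+1}):
  m_1 = 1*48 - 0 = 48, d_1 = (2336 - 48^2)/1 = 32/1 = 32, a_1 = floor((48 + 48)/32) = 3.
  m_2 = 32*3 - 48 = 48, d_2 = (2336 - 48^2)/32 = 32/32 = 1, a_2 = floor((48 + 48)/1) = 96.
  m_3 = 1*96 - 48 = 48, d_3 = (2336 - 48^2)/1 = 32/1 = 32: (m_3, d_3) = (m_1, d_1) = (48, 32), so from here the quotients repeat a_1, a_2; the period length is 2.
Hence the expansion of sqrt(2336) is a_0 = 48 followed by the repeating block 3, 96 (period 2).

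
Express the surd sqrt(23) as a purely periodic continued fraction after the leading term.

Write x_i = (sqrt(23) + m_i)/d_i with (m_0, d_0) = (0, 1). a_0 = floor(sqrt(23)) = 4, since 4^2 = 16 <= 23 < 25 = 5^2.
Iterate m_{i+1} = d_i*a_i - m_i, d_{i+1} = (23 - m_{i+1}^2)/d_i, a_{i+1} = floor((a_0 + m_{i+1})/d_{i+1}):
  m_1 = 1*4 - 0 = 4, d_1 = (23 - 4^2)/1 = 7/1 = 7, a_1 = floor((4 + 4)/7) = 1.
  m_2 = 7*1 - 4 = 3, d_2 = (23 - 3^2)/7 = 14/7 = 2, a_2 = floor((4 + 3)/2) = 3.
  m_3 = 2*3 - 3 = 3, d_3 = (23 - 3^2)/2 = 14/2 = 7, a_3 = floor((4 + 3)/7) = 1.
  m_4 = 7*1 - 3 = 4, d_4 = (23 - 4^2)/7 = 7/7 = 1, a_4 = floor((4 + 4)/1) = 8.
  m_5 = 1*8 - 4 = 4, d_5 = (23 - 4^2)/1 = 7/1 = 7: (m_5, d_5) = (m_1, d_1) = (4, 7), so from here the quotients repeat a_1, ..., a_4; the period length is 4.
Hence the expansion of sqrt(23) is a_0 = 4 followed by the repeating block 1, 3, 1, 8 (period 4).

[4; (1, 3, 1, 8)]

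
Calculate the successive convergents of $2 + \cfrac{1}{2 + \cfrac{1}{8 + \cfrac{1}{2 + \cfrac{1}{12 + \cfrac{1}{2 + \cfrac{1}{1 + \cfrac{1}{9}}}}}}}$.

2/1, 5/2, 42/17, 89/36, 1110/449, 2309/934, 3419/1383, 33080/13381

Using the convergent recurrence p_i = a_i*p_{i-1} + p_{i-2}, q_i = a_i*q_{i-1} + q_{i-2} with p_{-2}=0, p_{-1}=1, q_{-2}=1, q_{-1}=0:
  i=0: a_0=2, p_0 = 2*1 + 0 = 2, q_0 = 2*0 + 1 = 1.
  i=1: a_1=2, p_1 = 2*2 + 1 = 5, q_1 = 2*1 + 0 = 2.
  i=2: a_2=8, p_2 = 8*5 + 2 = 42, q_2 = 8*2 + 1 = 17.
  i=3: a_3=2, p_3 = 2*42 + 5 = 89, q_3 = 2*17 + 2 = 36.
  i=4: a_4=12, p_4 = 12*89 + 42 = 1110, q_4 = 12*36 + 17 = 449.
  i=5: a_5=2, p_5 = 2*1110 + 89 = 2309, q_5 = 2*449 + 36 = 934.
  i=6: a_6=1, p_6 = 1*2309 + 1110 = 3419, q_6 = 1*934 + 449 = 1383.
  i=7: a_7=9, p_7 = 9*3419 + 2309 = 33080, q_7 = 9*1383 + 934 = 13381.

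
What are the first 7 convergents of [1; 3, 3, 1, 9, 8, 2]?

Using the convergent recurrence p_i = a_i*p_{i-1} + p_{i-2}, q_i = a_i*q_{i-1} + q_{i-2} with p_{-2}=0, p_{-1}=1, q_{-2}=1, q_{-1}=0:
  i=0: a_0=1, p_0 = 1*1 + 0 = 1, q_0 = 1*0 + 1 = 1.
  i=1: a_1=3, p_1 = 3*1 + 1 = 4, q_1 = 3*1 + 0 = 3.
  i=2: a_2=3, p_2 = 3*4 + 1 = 13, q_2 = 3*3 + 1 = 10.
  i=3: a_3=1, p_3 = 1*13 + 4 = 17, q_3 = 1*10 + 3 = 13.
  i=4: a_4=9, p_4 = 9*17 + 13 = 166, q_4 = 9*13 + 10 = 127.
  i=5: a_5=8, p_5 = 8*166 + 17 = 1345, q_5 = 8*127 + 13 = 1029.
  i=6: a_6=2, p_6 = 2*1345 + 166 = 2856, q_6 = 2*1029 + 127 = 2185.

1/1, 4/3, 13/10, 17/13, 166/127, 1345/1029, 2856/2185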